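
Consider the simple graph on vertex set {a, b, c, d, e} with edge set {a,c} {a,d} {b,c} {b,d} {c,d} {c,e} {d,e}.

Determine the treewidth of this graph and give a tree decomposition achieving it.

Treewidth 2.
Bags: B1 = {a, c, d}  B2 = {b, c, d}  B3 = {c, d, e}
Tree: B1–B2, B2–B3

The largest bag has 3 vertices, giving width 2; this decomposition certifies tw(G) ≤ 2. Conversely, {c, d, e} is a clique of size 3, and the vertices of any clique must share a bag in every tree decomposition; so some bag has ≥ 3 vertices and tw(G) ≥ 2. Hence tw(G) = 2 exactly.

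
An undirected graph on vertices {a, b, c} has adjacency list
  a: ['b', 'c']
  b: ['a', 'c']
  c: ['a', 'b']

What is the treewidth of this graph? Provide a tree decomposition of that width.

A single bag containing all 3 vertices is trivially a valid decomposition of width 2. For the lower bound, the 3 vertices {a, b, c} are pairwise adjacent, and any tree decomposition puts a clique entirely inside one bag — forcing width ≥ 2. Hence tw(G) = 2 exactly.

Treewidth 2.
Bags: B1 = {a, b, c}
Tree: (single bag)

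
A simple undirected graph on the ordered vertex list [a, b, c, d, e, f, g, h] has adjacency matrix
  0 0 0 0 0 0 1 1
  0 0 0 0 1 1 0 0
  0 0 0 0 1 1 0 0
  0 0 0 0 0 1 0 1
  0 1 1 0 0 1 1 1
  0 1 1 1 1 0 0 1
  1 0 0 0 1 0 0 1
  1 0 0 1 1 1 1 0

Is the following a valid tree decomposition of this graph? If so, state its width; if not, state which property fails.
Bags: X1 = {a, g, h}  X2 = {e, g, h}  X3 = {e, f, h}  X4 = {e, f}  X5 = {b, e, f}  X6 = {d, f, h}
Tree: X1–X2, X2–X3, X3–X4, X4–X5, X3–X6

A tree decomposition must satisfy three properties: every vertex lies in some bag; for every edge, both endpoints lie together in some bag; and for every vertex, the bags containing it form a connected subtree. Here vertex c appears in no bag, so the decomposition is invalid.

No — vertex c appears in no bag.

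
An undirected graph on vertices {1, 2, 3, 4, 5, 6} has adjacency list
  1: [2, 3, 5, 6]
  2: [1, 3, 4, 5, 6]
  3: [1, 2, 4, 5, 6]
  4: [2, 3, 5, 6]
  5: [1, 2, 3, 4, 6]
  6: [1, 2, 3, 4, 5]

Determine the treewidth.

A width-4 tree decomposition is:
Bags: B1 = {2, 3, 4, 5, 6}  B2 = {1, 2, 3, 5, 6}
Tree: B1–B2
Each bag holds 5 vertices, so the decomposition has width 4, which upper-bounds the treewidth. For the lower bound, the 5 vertices {1, 2, 3, 5, 6} are pairwise adjacent, and any tree decomposition puts a clique entirely inside one bag — forcing width ≥ 4. Hence tw(G) = 4 exactly.

4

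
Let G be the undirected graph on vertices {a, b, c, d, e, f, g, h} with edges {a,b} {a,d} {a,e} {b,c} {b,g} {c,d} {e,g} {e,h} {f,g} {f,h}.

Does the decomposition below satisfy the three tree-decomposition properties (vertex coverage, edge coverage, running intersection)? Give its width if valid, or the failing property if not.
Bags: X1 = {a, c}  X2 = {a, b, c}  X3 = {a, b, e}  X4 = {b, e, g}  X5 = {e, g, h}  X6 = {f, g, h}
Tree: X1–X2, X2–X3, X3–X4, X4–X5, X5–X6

No — vertex d appears in no bag.

A tree decomposition must satisfy three properties: every vertex lies in some bag; for every edge, both endpoints lie together in some bag; and for every vertex, the bags containing it form a connected subtree. Here vertex d appears in no bag, so the decomposition is invalid.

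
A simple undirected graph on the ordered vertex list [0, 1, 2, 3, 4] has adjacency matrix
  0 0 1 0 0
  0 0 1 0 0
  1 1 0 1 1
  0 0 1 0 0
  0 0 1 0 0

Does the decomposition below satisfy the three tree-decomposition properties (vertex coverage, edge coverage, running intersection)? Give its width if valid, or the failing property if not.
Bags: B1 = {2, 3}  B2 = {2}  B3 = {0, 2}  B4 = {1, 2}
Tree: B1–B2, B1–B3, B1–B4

A tree decomposition must satisfy three properties: every vertex lies in some bag; for every edge, both endpoints lie together in some bag; and for every vertex, the bags containing it form a connected subtree. Here vertex 4 appears in no bag, so the decomposition is invalid.

No — vertex 4 appears in no bag.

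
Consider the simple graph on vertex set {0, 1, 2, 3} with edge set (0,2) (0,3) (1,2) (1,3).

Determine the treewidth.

A width-2 tree decomposition is:
Bags: B1 = {0, 1, 3}  B2 = {0, 1, 2}
Tree: B1–B2
The largest bag has 3 vertices, giving width 2; this decomposition certifies tw(G) ≤ 2. The edges 1–3–0–2–1 form a cycle, so G is not a tree and its treewidth is at least 2. Combining the bounds, tw(G) = 2.

2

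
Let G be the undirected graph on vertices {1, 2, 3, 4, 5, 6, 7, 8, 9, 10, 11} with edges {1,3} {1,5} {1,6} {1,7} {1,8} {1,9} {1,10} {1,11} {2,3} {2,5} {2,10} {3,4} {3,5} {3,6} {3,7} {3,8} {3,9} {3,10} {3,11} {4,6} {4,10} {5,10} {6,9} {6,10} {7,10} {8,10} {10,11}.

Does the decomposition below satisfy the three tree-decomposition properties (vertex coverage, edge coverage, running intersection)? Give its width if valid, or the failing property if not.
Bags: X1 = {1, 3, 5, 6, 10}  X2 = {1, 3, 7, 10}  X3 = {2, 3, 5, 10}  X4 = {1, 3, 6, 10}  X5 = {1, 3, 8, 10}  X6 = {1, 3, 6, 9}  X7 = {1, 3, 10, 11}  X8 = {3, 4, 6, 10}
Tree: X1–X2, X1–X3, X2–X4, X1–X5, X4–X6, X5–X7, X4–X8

A tree decomposition must satisfy three properties: every vertex lies in some bag; for every edge, both endpoints lie together in some bag; and for every vertex, the bags containing it form a connected subtree. Here bags containing vertex 6 are not connected in the tree, so the decomposition is invalid.

No — bags containing vertex 6 are not connected in the tree.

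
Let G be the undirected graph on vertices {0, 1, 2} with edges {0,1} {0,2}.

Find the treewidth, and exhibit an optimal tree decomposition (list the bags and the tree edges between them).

Each bag holds 2 vertices, so the decomposition has width 1, which upper-bounds the treewidth. Any graph with an edge has treewidth ≥ 1, and G has the edge 2–0. Hence tw(G) = 1 exactly.

Treewidth 1.
One optimal decomposition is:
Bags: B1 = {0, 2}  B2 = {0, 1}
Tree: B1–B2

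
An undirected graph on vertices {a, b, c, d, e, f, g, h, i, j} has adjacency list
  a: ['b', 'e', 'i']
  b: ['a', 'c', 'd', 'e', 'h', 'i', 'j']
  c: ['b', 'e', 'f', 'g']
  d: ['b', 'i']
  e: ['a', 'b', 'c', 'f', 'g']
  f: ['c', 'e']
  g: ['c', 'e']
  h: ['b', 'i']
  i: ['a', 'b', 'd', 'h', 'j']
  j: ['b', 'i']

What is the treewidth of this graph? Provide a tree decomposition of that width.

Treewidth 2.
Bags: B1 = {a, b, e}  B2 = {b, c, e}  B3 = {a, b, i}  B4 = {b, i, j}  B5 = {c, e, f}  B6 = {c, e, g}  B7 = {b, d, i}  B8 = {b, h, i}
Tree: B1–B2, B1–B3, B3–B4, B2–B5, B2–B6, B3–B7, B3–B8

Every bag has size at most 3, so the width is 3 − 1 = 2 and tw(G) ≤ 2. On the other hand G contains the 3-clique {c, e, g}. A clique must lie in a single bag of any decomposition, so no decomposition can have width below 2. Therefore the treewidth is 2.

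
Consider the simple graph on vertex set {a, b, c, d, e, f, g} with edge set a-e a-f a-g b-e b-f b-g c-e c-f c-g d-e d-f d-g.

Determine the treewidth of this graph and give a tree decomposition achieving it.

Treewidth 3.
One such decomposition:
Bags: B1 = {a, e, f, g}  B2 = {c, e, f, g}  B3 = {d, e, f, g}  B4 = {b, e, f, g}
Tree: B1–B2, B2–B3, B3–B4

Every bag has size at most 4, so the width is 4 − 1 = 3 and tw(G) ≤ 3. For the lower bound: the 4 vertex sets {a,e}, {c,g}, {f}, {d} are disjoint, each induces a connected subgraph, and every pair is joined by at least one edge of G. Contracting each set to a single vertex therefore yields K_{4} as a minor, and since treewidth is minor-monotone, tw(G) ≥ tw(K_{4}) = 3. Therefore the treewidth is 3.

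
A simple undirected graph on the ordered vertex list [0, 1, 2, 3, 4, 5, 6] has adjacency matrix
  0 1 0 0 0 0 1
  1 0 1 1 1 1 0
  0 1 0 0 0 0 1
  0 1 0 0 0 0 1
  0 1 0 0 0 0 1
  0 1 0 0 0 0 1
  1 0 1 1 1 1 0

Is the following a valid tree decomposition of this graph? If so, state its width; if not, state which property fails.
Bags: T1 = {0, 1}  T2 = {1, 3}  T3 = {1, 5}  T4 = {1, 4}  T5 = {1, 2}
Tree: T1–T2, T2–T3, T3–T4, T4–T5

No — vertex 6 appears in no bag.

A tree decomposition must satisfy three properties: every vertex lies in some bag; for every edge, both endpoints lie together in some bag; and for every vertex, the bags containing it form a connected subtree. Here vertex 6 appears in no bag, so the decomposition is invalid.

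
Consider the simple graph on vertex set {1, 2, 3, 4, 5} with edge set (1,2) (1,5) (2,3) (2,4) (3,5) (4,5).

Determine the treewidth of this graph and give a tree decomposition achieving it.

Treewidth 2.
One such decomposition:
Bags: B1 = {2, 4, 5}  B2 = {1, 2, 5}  B3 = {2, 3, 5}
Tree: B1–B2, B2–B3

Each bag holds 3 vertices, so the decomposition has width 2, which upper-bounds the treewidth. For the lower bound, G contains the cycle 2–4–5–1–2, so G is not a forest; only forests have treewidth ≤ 1, hence tw(G) ≥ 2. Therefore the treewidth is 2.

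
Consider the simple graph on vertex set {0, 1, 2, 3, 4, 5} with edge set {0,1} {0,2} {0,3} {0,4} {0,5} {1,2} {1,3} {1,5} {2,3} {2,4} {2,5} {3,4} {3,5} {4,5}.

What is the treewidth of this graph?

A width-4 tree decomposition is:
Bags: B1 = {0, 1, 2, 3, 5}  B2 = {0, 2, 3, 4, 5}
Tree: B1–B2
Each bag holds 5 vertices, so the decomposition has width 4, which upper-bounds the treewidth. Conversely, {0, 1, 2, 3, 5} is a clique of size 5, and the vertices of any clique must share a bag in every tree decomposition; so some bag has ≥ 5 vertices and tw(G) ≥ 4. Combining the bounds, tw(G) = 4.

4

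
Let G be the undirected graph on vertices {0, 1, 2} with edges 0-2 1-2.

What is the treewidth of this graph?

1

A width-1 tree decomposition is:
Bags: B1 = {0, 2}  B2 = {1, 2}
Tree: B1–B2
Each bag holds 2 vertices, so the decomposition has width 1, which upper-bounds the treewidth. G has an edge, so its treewidth is at least 1. Hence tw(G) = 1 exactly.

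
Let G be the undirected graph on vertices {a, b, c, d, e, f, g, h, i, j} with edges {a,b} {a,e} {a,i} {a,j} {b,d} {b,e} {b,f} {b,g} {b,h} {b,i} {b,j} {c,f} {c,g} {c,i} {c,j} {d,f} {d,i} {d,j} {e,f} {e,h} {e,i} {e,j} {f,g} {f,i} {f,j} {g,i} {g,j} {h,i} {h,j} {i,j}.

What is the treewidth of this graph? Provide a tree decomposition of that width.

Each bag holds 5 vertices, so the decomposition has width 4, which upper-bounds the treewidth. For the lower bound, the 5 vertices {c, f, g, i, j} are pairwise adjacent, and any tree decomposition puts a clique entirely inside one bag — forcing width ≥ 4. The upper and lower bounds meet at 4, so that is the treewidth.

Treewidth 4.
One optimal decomposition is:
Bags: B1 = {b, d, f, i, j}  B2 = {b, e, f, i, j}  B3 = {b, f, g, i, j}  B4 = {b, e, h, i, j}  B5 = {c, f, g, i, j}  B6 = {a, b, e, i, j}
Tree: B1–B2, B1–B3, B2–B4, B3–B5, B4–B6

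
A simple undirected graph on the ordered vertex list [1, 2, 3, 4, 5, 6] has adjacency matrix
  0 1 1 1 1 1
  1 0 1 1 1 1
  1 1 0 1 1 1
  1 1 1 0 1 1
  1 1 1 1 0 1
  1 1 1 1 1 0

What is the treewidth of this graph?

A width-5 tree decomposition is:
Bags: B1 = {1, 2, 3, 4, 5, 6}
Tree: (single bag)
A single bag containing all 6 vertices is trivially a valid decomposition of width 5. On the other hand G contains the 6-clique {1, 2, 3, 4, 5, 6}. A clique must lie in a single bag of any decomposition, so no decomposition can have width below 5. The upper and lower bounds meet at 5, so that is the treewidth.

5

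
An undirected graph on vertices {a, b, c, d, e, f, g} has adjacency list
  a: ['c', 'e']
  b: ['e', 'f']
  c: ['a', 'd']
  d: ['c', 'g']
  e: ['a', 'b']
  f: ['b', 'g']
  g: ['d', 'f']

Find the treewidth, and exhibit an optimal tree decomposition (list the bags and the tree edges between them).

Treewidth 2.
Bags: B1 = {a, b, e}  B2 = {a, b, f}  B3 = {a, f, g}  B4 = {a, d, g}  B5 = {a, c, d}
Tree: B1–B2, B2–B3, B3–B4, B4–B5

Every bag has size at most 3, so the width is 3 − 1 = 2 and tw(G) ≤ 2. For the lower bound, G contains the cycle a–e–b–f–g–d–c–a, so G is not a forest; only forests have treewidth ≤ 1, hence tw(G) ≥ 2. Therefore the treewidth is 2.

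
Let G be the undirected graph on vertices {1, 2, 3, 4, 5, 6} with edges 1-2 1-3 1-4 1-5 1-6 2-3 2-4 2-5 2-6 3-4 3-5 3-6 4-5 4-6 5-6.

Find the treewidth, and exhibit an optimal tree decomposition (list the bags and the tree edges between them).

Treewidth 5.
One such decomposition:
Bags: B1 = {1, 2, 3, 4, 5, 6}
Tree: (single bag)

A single bag containing all 6 vertices is trivially a valid decomposition of width 5. For the lower bound, the 6 vertices {1, 2, 3, 4, 5, 6} are pairwise adjacent, and any tree decomposition puts a clique entirely inside one bag — forcing width ≥ 5. The upper and lower bounds meet at 5, so that is the treewidth.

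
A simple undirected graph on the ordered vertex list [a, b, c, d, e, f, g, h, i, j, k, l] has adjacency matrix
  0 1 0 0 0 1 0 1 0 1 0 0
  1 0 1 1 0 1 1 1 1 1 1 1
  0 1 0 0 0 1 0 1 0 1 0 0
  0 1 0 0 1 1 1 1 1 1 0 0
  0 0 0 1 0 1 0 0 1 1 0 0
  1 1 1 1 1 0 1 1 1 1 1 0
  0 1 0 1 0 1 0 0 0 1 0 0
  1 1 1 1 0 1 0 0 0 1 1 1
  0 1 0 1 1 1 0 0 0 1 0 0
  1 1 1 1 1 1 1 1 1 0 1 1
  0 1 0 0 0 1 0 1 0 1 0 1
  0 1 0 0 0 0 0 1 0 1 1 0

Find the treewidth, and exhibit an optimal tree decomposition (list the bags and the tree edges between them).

Treewidth 4.
Bags: B1 = {b, d, f, i, j}  B2 = {b, d, f, h, j}  B3 = {a, b, f, h, j}  B4 = {d, e, f, i, j}  B5 = {b, c, f, h, j}  B6 = {b, d, f, g, j}  B7 = {b, f, h, j, k}  B8 = {b, h, j, k, l}
Tree: B1–B2, B2–B3, B1–B4, B3–B5, B1–B6, B5–B7, B7–B8

Each bag holds 5 vertices, so the decomposition has width 4, which upper-bounds the treewidth. For the lower bound, the 5 vertices {d, e, f, i, j} are pairwise adjacent, and any tree decomposition puts a clique entirely inside one bag — forcing width ≥ 4. The upper and lower bounds meet at 4, so that is the treewidth.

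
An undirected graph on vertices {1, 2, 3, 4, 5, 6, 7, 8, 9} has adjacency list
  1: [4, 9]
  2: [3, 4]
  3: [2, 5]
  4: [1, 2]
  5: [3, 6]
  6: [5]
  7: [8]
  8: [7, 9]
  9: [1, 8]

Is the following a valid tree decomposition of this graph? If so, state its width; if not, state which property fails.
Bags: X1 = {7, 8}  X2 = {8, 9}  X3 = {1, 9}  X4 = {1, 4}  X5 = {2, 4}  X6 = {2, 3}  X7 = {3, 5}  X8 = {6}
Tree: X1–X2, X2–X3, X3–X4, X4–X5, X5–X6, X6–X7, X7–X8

No — edge (5,6) lies in no bag.

A tree decomposition must satisfy three properties: every vertex lies in some bag; for every edge, both endpoints lie together in some bag; and for every vertex, the bags containing it form a connected subtree. Here edge (5,6) lies in no bag, so the decomposition is invalid.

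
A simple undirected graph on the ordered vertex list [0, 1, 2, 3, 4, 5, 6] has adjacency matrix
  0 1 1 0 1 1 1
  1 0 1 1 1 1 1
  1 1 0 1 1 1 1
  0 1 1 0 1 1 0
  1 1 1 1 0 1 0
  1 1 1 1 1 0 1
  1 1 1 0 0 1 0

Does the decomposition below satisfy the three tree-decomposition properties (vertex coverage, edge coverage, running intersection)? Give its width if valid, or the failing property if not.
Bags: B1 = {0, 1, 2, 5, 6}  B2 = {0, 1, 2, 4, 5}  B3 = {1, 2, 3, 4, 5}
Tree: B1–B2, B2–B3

Every vertex of G appears in some bag (union = {0, 1, 2, 3, 4, 5, 6}); every edge is covered by a bag; and for each vertex v the set of bags containing v is connected in the bag tree. The decomposition is therefore valid. The largest bag has 5 vertices, so the width is 4.

Yes; width 4.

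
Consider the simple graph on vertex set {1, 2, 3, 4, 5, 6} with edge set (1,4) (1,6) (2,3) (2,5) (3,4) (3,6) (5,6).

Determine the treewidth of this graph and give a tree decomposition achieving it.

Each bag holds 3 vertices, so the decomposition has width 2, which upper-bounds the treewidth. For the lower bound, G contains the cycle 4–1–6–3–4, so G is not a forest; only forests have treewidth ≤ 1, hence tw(G) ≥ 2. Combining the bounds, tw(G) = 2.

Treewidth 2.
Bags: B1 = {1, 3, 4}  B2 = {1, 3, 6}  B3 = {2, 3, 6}  B4 = {2, 5, 6}
Tree: B1–B2, B2–B3, B3–B4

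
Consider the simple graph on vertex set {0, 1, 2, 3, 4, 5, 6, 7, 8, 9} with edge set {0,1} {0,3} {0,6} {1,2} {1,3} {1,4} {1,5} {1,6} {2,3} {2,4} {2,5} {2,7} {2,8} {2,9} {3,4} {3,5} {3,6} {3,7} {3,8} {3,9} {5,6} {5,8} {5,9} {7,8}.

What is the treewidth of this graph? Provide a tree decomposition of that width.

Treewidth 3.
One optimal decomposition is:
Bags: B1 = {1, 3, 5, 6}  B2 = {1, 2, 3, 5}  B3 = {0, 1, 3, 6}  B4 = {2, 3, 5, 9}  B5 = {2, 3, 5, 8}  B6 = {2, 3, 7, 8}  B7 = {1, 2, 3, 4}
Tree: B1–B2, B1–B3, B2–B4, B2–B5, B5–B6, B2–B7

The largest bag has 4 vertices, giving width 3; this decomposition certifies tw(G) ≤ 3. Conversely, {0, 1, 3, 6} is a clique of size 4, and the vertices of any clique must share a bag in every tree decomposition; so some bag has ≥ 4 vertices and tw(G) ≥ 3. The upper and lower bounds meet at 3, so that is the treewidth.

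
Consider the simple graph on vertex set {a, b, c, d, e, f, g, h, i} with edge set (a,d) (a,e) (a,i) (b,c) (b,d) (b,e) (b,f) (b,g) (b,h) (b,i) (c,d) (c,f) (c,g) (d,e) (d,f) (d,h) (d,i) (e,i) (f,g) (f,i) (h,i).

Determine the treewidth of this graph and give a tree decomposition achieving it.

Every bag has size at most 4, so the width is 4 − 1 = 3 and tw(G) ≤ 3. For the lower bound, the 4 vertices {a, d, e, i} are pairwise adjacent, and any tree decomposition puts a clique entirely inside one bag — forcing width ≥ 3. Hence tw(G) = 3 exactly.

Treewidth 3.
One such decomposition:
Bags: B1 = {b, d, e, i}  B2 = {b, d, f, i}  B3 = {a, d, e, i}  B4 = {b, c, d, f}  B5 = {b, d, h, i}  B6 = {b, c, f, g}
Tree: B1–B2, B1–B3, B2–B4, B1–B5, B4–B6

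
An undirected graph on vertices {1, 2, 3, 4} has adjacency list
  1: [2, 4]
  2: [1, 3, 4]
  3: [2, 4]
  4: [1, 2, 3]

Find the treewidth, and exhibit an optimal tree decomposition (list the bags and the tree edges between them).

The largest bag has 3 vertices, giving width 2; this decomposition certifies tw(G) ≤ 2. Conversely, {1, 2, 4} is a clique of size 3, and the vertices of any clique must share a bag in every tree decomposition; so some bag has ≥ 3 vertices and tw(G) ≥ 2. The upper and lower bounds meet at 2, so that is the treewidth.

Treewidth 2.
Bags: B1 = {1, 2, 4}  B2 = {2, 3, 4}
Tree: B1–B2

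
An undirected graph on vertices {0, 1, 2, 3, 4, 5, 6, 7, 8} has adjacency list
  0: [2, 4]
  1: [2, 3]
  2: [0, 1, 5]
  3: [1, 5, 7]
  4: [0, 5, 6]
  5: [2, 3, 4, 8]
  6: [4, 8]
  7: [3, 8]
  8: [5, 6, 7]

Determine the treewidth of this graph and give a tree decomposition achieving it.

Treewidth 3.
Bags: B1 = {0, 4, 6, 8}  B2 = {0, 4, 5, 8}  B3 = {0, 2, 5, 8}  B4 = {2, 5, 7, 8}  B5 = {2, 3, 5, 7}  B6 = {1, 2, 3, 7}
Tree: B1–B2, B2–B3, B3–B4, B4–B5, B5–B6

Each bag holds 4 vertices, so the decomposition has width 3, which upper-bounds the treewidth. For the lower bound: the 4 vertex sets {0,4,6}, {8}, {5}, {1,2,3,7} are disjoint, each induces a connected subgraph, and every pair is joined by at least one edge of G. Contracting each set to a single vertex therefore yields K_{4} as a minor, and since treewidth is minor-monotone, tw(G) ≥ tw(K_{4}) = 3. The upper and lower bounds meet at 3, so that is the treewidth.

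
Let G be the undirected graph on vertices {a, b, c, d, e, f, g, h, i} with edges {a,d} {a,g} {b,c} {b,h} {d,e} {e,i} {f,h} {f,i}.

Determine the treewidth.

1

A width-1 tree decomposition is:
Bags: B1 = {a, g}  B2 = {a, d}  B3 = {d, e}  B4 = {e, i}  B5 = {f, i}  B6 = {f, h}  B7 = {b, h}  B8 = {b, c}
Tree: B1–B2, B2–B3, B3–B4, B4–B5, B5–B6, B6–B7, B7–B8
Each bag holds 2 vertices, so the decomposition has width 1, which upper-bounds the treewidth. G has an edge, so its treewidth is at least 1. Hence tw(G) = 1 exactly.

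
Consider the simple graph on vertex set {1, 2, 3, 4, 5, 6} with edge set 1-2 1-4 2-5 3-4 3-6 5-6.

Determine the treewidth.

A width-2 tree decomposition is:
Bags: B1 = {1, 2, 5}  B2 = {1, 4, 5}  B3 = {3, 4, 5}  B4 = {3, 5, 6}
Tree: B1–B2, B2–B3, B3–B4
Each bag holds 3 vertices, so the decomposition has width 2, which upper-bounds the treewidth. For the lower bound, G contains the cycle 5–2–1–4–3–6–5, so G is not a forest; only forests have treewidth ≤ 1, hence tw(G) ≥ 2. Combining the bounds, tw(G) = 2.

2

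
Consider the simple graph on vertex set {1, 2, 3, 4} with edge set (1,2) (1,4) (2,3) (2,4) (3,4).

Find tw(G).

A width-2 tree decomposition is:
Bags: B1 = {1, 2, 4}  B2 = {2, 3, 4}
Tree: B1–B2
Every bag has size at most 3, so the width is 3 − 1 = 2 and tw(G) ≤ 2. For the lower bound, the 3 vertices {1, 2, 4} are pairwise adjacent, and any tree decomposition puts a clique entirely inside one bag — forcing width ≥ 2. The upper and lower bounds meet at 2, so that is the treewidth.

2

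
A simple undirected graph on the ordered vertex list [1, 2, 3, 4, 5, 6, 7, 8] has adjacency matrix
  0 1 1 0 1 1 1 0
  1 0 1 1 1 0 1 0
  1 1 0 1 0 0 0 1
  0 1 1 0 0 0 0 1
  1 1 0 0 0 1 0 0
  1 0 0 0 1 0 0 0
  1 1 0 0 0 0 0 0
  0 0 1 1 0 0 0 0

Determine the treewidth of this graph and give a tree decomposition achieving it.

Treewidth 2.
Bags: B1 = {1, 2, 5}  B2 = {1, 2, 3}  B3 = {2, 3, 4}  B4 = {3, 4, 8}  B5 = {1, 5, 6}  B6 = {1, 2, 7}
Tree: B1–B2, B2–B3, B3–B4, B1–B5, B1–B6

Each bag holds 3 vertices, so the decomposition has width 2, which upper-bounds the treewidth. On the other hand G contains the 3-clique {3, 4, 8}. A clique must lie in a single bag of any decomposition, so no decomposition can have width below 2. Hence tw(G) = 2 exactly.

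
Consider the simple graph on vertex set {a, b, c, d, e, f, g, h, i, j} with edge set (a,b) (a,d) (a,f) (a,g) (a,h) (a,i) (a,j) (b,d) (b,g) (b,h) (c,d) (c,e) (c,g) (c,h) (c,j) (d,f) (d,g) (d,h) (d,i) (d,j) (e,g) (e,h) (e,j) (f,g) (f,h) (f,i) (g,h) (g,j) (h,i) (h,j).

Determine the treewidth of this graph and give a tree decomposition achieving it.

Every bag has size at most 5, so the width is 5 − 1 = 4 and tw(G) ≤ 4. On the other hand G contains the 5-clique {c, d, g, h, j}. A clique must lie in a single bag of any decomposition, so no decomposition can have width below 4. Hence tw(G) = 4 exactly.

Treewidth 4.
One such decomposition:
Bags: B1 = {a, d, g, h, j}  B2 = {a, d, f, g, h}  B3 = {a, d, f, h, i}  B4 = {c, d, g, h, j}  B5 = {c, e, g, h, j}  B6 = {a, b, d, g, h}
Tree: B1–B2, B2–B3, B1–B4, B4–B5, B2–B6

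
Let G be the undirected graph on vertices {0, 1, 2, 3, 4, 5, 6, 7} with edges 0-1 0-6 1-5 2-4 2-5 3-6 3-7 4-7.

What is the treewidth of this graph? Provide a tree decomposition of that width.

The largest bag has 3 vertices, giving width 2; this decomposition certifies tw(G) ≤ 2. For the lower bound, G contains the cycle 7–4–2–5–1–0–6–3–7, so G is not a forest; only forests have treewidth ≤ 1, hence tw(G) ≥ 2. The upper and lower bounds meet at 2, so that is the treewidth.

Treewidth 2.
One optimal decomposition is:
Bags: B1 = {2, 4, 7}  B2 = {2, 5, 7}  B3 = {1, 5, 7}  B4 = {0, 1, 7}  B5 = {0, 6, 7}  B6 = {3, 6, 7}
Tree: B1–B2, B2–B3, B3–B4, B4–B5, B5–B6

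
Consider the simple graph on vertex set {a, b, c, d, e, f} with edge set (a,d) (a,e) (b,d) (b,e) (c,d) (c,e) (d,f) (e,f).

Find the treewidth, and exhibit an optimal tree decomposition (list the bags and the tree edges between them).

Treewidth 2.
One optimal decomposition is:
Bags: B1 = {a, d, e}  B2 = {b, d, e}  B3 = {d, e, f}  B4 = {c, d, e}
Tree: B1–B2, B2–B3, B3–B4

Every bag has size at most 3, so the width is 3 − 1 = 2 and tw(G) ≤ 2. The edges a–e–b–d–a form a cycle, so G is not a tree and its treewidth is at least 2. Hence tw(G) = 2 exactly.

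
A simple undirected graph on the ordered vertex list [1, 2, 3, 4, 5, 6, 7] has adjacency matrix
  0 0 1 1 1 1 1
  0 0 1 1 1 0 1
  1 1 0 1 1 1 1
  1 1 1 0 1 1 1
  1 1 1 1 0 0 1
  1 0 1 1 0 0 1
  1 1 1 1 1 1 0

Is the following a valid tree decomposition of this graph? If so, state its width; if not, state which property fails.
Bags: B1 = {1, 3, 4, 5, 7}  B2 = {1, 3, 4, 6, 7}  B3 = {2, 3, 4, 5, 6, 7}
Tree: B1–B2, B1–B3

No — bags containing vertex 6 are not connected in the tree.

A tree decomposition must satisfy three properties: every vertex lies in some bag; for every edge, both endpoints lie together in some bag; and for every vertex, the bags containing it form a connected subtree. Here bags containing vertex 6 are not connected in the tree, so the decomposition is invalid.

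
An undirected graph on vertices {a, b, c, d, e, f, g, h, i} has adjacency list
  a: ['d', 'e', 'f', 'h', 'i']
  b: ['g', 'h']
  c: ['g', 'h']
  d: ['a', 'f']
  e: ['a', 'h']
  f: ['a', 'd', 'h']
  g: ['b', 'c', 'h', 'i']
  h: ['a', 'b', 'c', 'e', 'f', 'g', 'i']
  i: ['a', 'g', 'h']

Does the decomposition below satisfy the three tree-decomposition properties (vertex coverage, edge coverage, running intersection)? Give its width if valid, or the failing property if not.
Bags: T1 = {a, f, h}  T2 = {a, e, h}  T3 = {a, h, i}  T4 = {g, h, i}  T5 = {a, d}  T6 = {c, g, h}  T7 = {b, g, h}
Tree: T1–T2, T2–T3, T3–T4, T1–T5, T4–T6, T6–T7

A tree decomposition must satisfy three properties: every vertex lies in some bag; for every edge, both endpoints lie together in some bag; and for every vertex, the bags containing it form a connected subtree. Here edge (f,d) lies in no bag, so the decomposition is invalid.

No — edge (f,d) lies in no bag.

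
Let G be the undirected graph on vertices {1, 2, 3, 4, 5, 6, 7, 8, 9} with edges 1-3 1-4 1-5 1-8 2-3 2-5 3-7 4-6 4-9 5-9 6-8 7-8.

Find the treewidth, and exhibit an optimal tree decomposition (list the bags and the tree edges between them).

Treewidth 3.
One optimal decomposition is:
Bags: B1 = {4, 6, 8, 9}  B2 = {1, 4, 8, 9}  B3 = {1, 5, 8, 9}  B4 = {1, 5, 7, 8}  B5 = {1, 3, 5, 7}  B6 = {2, 3, 5, 7}
Tree: B1–B2, B2–B3, B3–B4, B4–B5, B5–B6

Every bag has size at most 4, so the width is 4 − 1 = 3 and tw(G) ≤ 3. For the lower bound: the 4 vertex sets {4,6,9}, {8}, {1}, {2,3,5,7} are disjoint, each induces a connected subgraph, and every pair is joined by at least one edge of G. Contracting each set to a single vertex therefore yields K_{4} as a minor, and since treewidth is minor-monotone, tw(G) ≥ tw(K_{4}) = 3. Combining the bounds, tw(G) = 3.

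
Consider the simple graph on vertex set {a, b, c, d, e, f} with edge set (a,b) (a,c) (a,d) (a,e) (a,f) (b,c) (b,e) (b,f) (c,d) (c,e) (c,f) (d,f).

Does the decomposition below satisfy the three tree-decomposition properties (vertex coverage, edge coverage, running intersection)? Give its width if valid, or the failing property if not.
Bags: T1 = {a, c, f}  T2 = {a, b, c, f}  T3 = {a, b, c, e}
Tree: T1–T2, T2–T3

A tree decomposition must satisfy three properties: every vertex lies in some bag; for every edge, both endpoints lie together in some bag; and for every vertex, the bags containing it form a connected subtree. Here vertex d appears in no bag, so the decomposition is invalid.

No — vertex d appears in no bag.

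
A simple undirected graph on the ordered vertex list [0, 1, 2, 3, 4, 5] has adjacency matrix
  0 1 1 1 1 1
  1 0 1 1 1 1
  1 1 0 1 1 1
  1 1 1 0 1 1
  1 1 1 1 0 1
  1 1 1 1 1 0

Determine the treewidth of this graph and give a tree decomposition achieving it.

With just one bag of size 6, the width is 6 − 1 = 5, so tw(G) ≤ 5. Conversely, {0, 1, 2, 3, 4, 5} is a clique of size 6, and the vertices of any clique must share a bag in every tree decomposition; so some bag has ≥ 6 vertices and tw(G) ≥ 5. The upper and lower bounds meet at 5, so that is the treewidth.

Treewidth 5.
One optimal decomposition is:
Bags: B1 = {0, 1, 2, 3, 4, 5}
Tree: (single bag)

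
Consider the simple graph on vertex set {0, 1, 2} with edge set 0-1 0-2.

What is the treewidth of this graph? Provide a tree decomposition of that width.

The largest bag has 2 vertices, giving width 1; this decomposition certifies tw(G) ≤ 1. Any graph with an edge has treewidth ≥ 1, and G has the edge 2–0. The upper and lower bounds meet at 1, so that is the treewidth.

Treewidth 1.
Bags: B1 = {0, 2}  B2 = {0, 1}
Tree: B1–B2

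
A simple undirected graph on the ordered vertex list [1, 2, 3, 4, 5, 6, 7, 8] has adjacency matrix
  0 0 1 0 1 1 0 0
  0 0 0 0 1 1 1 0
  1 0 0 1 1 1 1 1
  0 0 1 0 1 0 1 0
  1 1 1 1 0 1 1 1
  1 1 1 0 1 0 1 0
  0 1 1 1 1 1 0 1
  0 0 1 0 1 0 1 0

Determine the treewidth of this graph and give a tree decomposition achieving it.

Treewidth 3.
One such decomposition:
Bags: B1 = {3, 4, 5, 7}  B2 = {3, 5, 7, 8}  B3 = {3, 5, 6, 7}  B4 = {1, 3, 5, 6}  B5 = {2, 5, 6, 7}
Tree: B1–B2, B1–B3, B3–B4, B3–B5

Each bag holds 4 vertices, so the decomposition has width 3, which upper-bounds the treewidth. Conversely, {2, 5, 6, 7} is a clique of size 4, and the vertices of any clique must share a bag in every tree decomposition; so some bag has ≥ 4 vertices and tw(G) ≥ 3. Therefore the treewidth is 3.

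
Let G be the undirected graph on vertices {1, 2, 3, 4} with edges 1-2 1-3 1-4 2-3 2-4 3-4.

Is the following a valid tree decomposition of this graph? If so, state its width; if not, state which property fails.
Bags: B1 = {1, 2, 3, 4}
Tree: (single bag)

Every vertex of G appears in some bag (union = {1, 2, 3, 4}); every edge is covered by a bag; and for each vertex v the set of bags containing v is connected in the bag tree. The decomposition is therefore valid. The largest bag has 4 vertices, so the width is 3.

Yes; width 3.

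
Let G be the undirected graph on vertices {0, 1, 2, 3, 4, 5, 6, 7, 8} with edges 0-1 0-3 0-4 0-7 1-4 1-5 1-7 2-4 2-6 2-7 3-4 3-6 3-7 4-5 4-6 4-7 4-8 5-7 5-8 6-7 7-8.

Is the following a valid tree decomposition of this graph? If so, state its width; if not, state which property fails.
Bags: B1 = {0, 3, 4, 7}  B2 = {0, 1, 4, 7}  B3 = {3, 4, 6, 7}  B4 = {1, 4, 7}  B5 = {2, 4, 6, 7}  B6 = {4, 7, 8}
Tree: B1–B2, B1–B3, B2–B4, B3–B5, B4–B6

No — vertex 5 appears in no bag.

A tree decomposition must satisfy three properties: every vertex lies in some bag; for every edge, both endpoints lie together in some bag; and for every vertex, the bags containing it form a connected subtree. Here vertex 5 appears in no bag, so the decomposition is invalid.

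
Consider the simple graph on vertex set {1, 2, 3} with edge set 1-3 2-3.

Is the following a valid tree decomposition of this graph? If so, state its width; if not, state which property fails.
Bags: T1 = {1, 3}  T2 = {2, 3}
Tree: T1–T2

Yes; width 1.

Every vertex of G appears in some bag (union = {1, 2, 3}); every edge is covered by a bag; and for each vertex v the set of bags containing v is connected in the bag tree. The decomposition is therefore valid. The largest bag has 2 vertices, so the width is 1.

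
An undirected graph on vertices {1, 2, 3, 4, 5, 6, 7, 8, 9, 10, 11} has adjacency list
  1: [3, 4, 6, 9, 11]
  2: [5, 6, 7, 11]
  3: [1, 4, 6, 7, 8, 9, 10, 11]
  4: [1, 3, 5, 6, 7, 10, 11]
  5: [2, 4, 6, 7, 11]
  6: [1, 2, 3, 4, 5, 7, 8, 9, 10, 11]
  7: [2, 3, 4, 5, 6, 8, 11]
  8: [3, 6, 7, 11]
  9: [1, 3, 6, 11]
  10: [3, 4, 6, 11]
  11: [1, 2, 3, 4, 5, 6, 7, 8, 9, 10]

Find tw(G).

A width-4 tree decomposition is:
Bags: B1 = {1, 3, 4, 6, 11}  B2 = {3, 4, 6, 7, 11}  B3 = {4, 5, 6, 7, 11}  B4 = {3, 6, 7, 8, 11}  B5 = {1, 3, 6, 9, 11}  B6 = {3, 4, 6, 10, 11}  B7 = {2, 5, 6, 7, 11}
Tree: B1–B2, B2–B3, B2–B4, B1–B5, B1–B6, B3–B7
Each bag holds 5 vertices, so the decomposition has width 4, which upper-bounds the treewidth. Conversely, {2, 5, 6, 7, 11} is a clique of size 5, and the vertices of any clique must share a bag in every tree decomposition; so some bag has ≥ 5 vertices and tw(G) ≥ 4. Therefore the treewidth is 4.

4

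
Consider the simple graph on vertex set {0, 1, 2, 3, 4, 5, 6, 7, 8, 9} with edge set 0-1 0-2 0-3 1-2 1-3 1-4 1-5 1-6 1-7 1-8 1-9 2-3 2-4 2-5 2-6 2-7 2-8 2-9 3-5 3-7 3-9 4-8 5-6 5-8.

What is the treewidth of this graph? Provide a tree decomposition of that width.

Every bag has size at most 4, so the width is 4 − 1 = 3 and tw(G) ≤ 3. On the other hand G contains the 4-clique {1, 2, 4, 8}. A clique must lie in a single bag of any decomposition, so no decomposition can have width below 3. Combining the bounds, tw(G) = 3.

Treewidth 3.
One optimal decomposition is:
Bags: B1 = {1, 2, 3, 9}  B2 = {1, 2, 3, 5}  B3 = {1, 2, 5, 8}  B4 = {1, 2, 4, 8}  B5 = {1, 2, 5, 6}  B6 = {0, 1, 2, 3}  B7 = {1, 2, 3, 7}
Tree: B1–B2, B2–B3, B3–B4, B3–B5, B1–B6, B2–B7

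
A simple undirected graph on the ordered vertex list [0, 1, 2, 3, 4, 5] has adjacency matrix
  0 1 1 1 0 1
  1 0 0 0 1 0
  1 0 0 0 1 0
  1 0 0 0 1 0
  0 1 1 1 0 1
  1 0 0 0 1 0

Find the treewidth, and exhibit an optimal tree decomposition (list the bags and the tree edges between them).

Treewidth 2.
Bags: B1 = {0, 1, 4}  B2 = {0, 2, 4}  B3 = {0, 3, 4}  B4 = {0, 4, 5}
Tree: B1–B2, B2–B3, B3–B4

Every bag has size at most 3, so the width is 3 − 1 = 2 and tw(G) ≤ 2. For the lower bound, G contains the cycle 1–4–2–0–1, so G is not a forest; only forests have treewidth ≤ 1, hence tw(G) ≥ 2. Combining the bounds, tw(G) = 2.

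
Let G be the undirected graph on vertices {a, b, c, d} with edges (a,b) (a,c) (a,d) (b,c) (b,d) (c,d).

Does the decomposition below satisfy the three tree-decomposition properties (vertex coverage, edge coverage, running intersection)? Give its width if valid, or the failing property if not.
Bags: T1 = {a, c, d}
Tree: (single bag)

No — vertex b appears in no bag.

A tree decomposition must satisfy three properties: every vertex lies in some bag; for every edge, both endpoints lie together in some bag; and for every vertex, the bags containing it form a connected subtree. Here vertex b appears in no bag, so the decomposition is invalid.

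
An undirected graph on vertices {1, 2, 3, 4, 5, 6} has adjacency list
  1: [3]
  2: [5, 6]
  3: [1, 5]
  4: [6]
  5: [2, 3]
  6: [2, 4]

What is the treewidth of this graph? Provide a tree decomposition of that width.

Treewidth 1.
One such decomposition:
Bags: B1 = {4, 6}  B2 = {2, 6}  B3 = {2, 5}  B4 = {3, 5}  B5 = {1, 3}
Tree: B1–B2, B2–B3, B3–B4, B4–B5

The largest bag has 2 vertices, giving width 1; this decomposition certifies tw(G) ≤ 1. Since G has at least one edge (e.g. 4–6), it is not an edgeless graph, so tw(G) ≥ 1. The upper and lower bounds meet at 1, so that is the treewidth.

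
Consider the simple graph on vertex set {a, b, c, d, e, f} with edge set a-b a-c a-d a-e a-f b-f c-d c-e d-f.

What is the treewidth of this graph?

2

A width-2 tree decomposition is:
Bags: B1 = {a, d, f}  B2 = {a, b, f}  B3 = {a, c, d}  B4 = {a, c, e}
Tree: B1–B2, B1–B3, B3–B4
The largest bag has 3 vertices, giving width 2; this decomposition certifies tw(G) ≤ 2. On the other hand G contains the 3-clique {a, c, d}. A clique must lie in a single bag of any decomposition, so no decomposition can have width below 2. Combining the bounds, tw(G) = 2.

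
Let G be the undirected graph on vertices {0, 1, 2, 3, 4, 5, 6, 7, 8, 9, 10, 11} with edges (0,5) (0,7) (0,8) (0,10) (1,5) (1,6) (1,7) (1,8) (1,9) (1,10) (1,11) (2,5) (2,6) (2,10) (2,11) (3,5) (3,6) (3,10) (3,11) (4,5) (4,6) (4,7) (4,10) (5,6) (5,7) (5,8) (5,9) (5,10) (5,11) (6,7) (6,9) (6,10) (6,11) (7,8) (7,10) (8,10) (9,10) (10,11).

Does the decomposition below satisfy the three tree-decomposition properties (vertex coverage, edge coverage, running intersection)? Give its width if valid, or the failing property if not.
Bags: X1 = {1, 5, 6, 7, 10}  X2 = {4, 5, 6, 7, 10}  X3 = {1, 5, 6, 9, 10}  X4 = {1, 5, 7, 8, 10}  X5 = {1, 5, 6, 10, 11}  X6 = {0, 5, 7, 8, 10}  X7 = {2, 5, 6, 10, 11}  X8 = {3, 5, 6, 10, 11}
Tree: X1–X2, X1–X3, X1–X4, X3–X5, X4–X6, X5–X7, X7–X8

Yes; width 4.

Every vertex of G appears in some bag (union = {0, 1, 2, 3, 4, 5, 6, 7, 8, 9, 10, 11}); every edge is covered by a bag; and for each vertex v the set of bags containing v is connected in the bag tree. The decomposition is therefore valid. The largest bag has 5 vertices, so the width is 4.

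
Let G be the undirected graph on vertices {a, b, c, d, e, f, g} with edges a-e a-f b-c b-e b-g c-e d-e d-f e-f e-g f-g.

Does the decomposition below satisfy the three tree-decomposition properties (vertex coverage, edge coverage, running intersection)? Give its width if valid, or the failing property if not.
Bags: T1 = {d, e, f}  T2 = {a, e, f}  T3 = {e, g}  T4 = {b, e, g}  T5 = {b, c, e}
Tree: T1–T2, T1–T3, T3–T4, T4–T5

A tree decomposition must satisfy three properties: every vertex lies in some bag; for every edge, both endpoints lie together in some bag; and for every vertex, the bags containing it form a connected subtree. Here edge (f,g) lies in no bag, so the decomposition is invalid.

No — edge (f,g) lies in no bag.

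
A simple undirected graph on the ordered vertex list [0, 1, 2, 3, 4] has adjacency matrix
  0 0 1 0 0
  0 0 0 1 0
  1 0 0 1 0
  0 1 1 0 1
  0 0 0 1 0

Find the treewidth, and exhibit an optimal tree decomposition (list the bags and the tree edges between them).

Each bag holds 2 vertices, so the decomposition has width 1, which upper-bounds the treewidth. Since G has at least one edge (e.g. 3–1), it is not an edgeless graph, so tw(G) ≥ 1. Combining the bounds, tw(G) = 1.

Treewidth 1.
Bags: B1 = {1, 3}  B2 = {2, 3}  B3 = {0, 2}  B4 = {3, 4}
Tree: B1–B2, B2–B3, B2–B4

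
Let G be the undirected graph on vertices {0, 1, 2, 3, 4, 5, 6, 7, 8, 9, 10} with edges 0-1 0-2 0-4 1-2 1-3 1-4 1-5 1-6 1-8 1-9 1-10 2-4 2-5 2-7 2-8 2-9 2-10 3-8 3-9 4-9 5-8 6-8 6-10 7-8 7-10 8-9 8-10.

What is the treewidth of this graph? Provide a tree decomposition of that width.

Treewidth 3.
Bags: B1 = {1, 2, 8, 9}  B2 = {1, 2, 5, 8}  B3 = {1, 3, 8, 9}  B4 = {1, 2, 4, 9}  B5 = {1, 2, 8, 10}  B6 = {2, 7, 8, 10}  B7 = {1, 6, 8, 10}  B8 = {0, 1, 2, 4}
Tree: B1–B2, B1–B3, B1–B4, B1–B5, B5–B6, B5–B7, B4–B8

Each bag holds 4 vertices, so the decomposition has width 3, which upper-bounds the treewidth. On the other hand G contains the 4-clique {0, 1, 2, 4}. A clique must lie in a single bag of any decomposition, so no decomposition can have width below 3. Therefore the treewidth is 3.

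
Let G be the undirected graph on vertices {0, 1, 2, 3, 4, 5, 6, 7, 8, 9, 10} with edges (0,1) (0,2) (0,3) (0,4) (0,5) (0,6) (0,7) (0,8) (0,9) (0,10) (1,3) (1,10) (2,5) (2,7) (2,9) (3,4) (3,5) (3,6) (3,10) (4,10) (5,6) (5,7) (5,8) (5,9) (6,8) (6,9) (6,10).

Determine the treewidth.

A width-3 tree decomposition is:
Bags: B1 = {0, 3, 5, 6}  B2 = {0, 5, 6, 9}  B3 = {0, 3, 6, 10}  B4 = {0, 1, 3, 10}  B5 = {0, 5, 6, 8}  B6 = {0, 3, 4, 10}  B7 = {0, 2, 5, 9}  B8 = {0, 2, 5, 7}
Tree: B1–B2, B1–B3, B3–B4, B1–B5, B4–B6, B2–B7, B7–B8
The largest bag has 4 vertices, giving width 3; this decomposition certifies tw(G) ≤ 3. Conversely, {0, 1, 3, 10} is a clique of size 4, and the vertices of any clique must share a bag in every tree decomposition; so some bag has ≥ 4 vertices and tw(G) ≥ 3. Therefore the treewidth is 3.

3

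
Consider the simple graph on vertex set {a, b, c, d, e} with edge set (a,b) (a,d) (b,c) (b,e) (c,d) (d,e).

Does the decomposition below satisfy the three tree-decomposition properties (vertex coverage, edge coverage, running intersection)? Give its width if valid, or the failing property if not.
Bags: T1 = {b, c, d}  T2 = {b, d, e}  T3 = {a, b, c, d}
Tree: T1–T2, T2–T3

No — bags containing vertex c are not connected in the tree.

A tree decomposition must satisfy three properties: every vertex lies in some bag; for every edge, both endpoints lie together in some bag; and for every vertex, the bags containing it form a connected subtree. Here bags containing vertex c are not connected in the tree, so the decomposition is invalid.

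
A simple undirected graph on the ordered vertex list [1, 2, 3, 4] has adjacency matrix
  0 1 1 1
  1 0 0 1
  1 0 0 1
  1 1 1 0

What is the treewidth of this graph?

2

A width-2 tree decomposition is:
Bags: B1 = {1, 2, 4}  B2 = {1, 3, 4}
Tree: B1–B2
Each bag holds 3 vertices, so the decomposition has width 2, which upper-bounds the treewidth. For the lower bound, the 3 vertices {1, 2, 4} are pairwise adjacent, and any tree decomposition puts a clique entirely inside one bag — forcing width ≥ 2. Combining the bounds, tw(G) = 2.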